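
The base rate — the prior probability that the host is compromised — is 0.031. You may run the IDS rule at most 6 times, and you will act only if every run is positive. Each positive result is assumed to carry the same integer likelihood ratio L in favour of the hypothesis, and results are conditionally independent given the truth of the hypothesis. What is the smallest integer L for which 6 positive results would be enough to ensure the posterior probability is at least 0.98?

Prior odds = 0.031/0.969 = 31/969.
Target odds = 0.98/0.02 = 49.
Need L⁶ ≥ 49 ÷ (31/969) = 47481/31.
3⁶ = 729 < 47481/31 ≤ 4096 = 4⁶, so L = 4.

4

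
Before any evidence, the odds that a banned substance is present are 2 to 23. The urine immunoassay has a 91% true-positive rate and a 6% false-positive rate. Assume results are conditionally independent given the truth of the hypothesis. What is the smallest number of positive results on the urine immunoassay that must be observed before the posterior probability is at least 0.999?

4

Prior odds = 2/23.
Likelihood ratio of a positive result = 0.91/0.06 = 91/6.
Target odds: 0.999 ÷ 0.001 = 999.
Require (91/6)ⁿ ≥ 999 ÷ (2/23) = 11488.5.
(91/6)³ = 753571/216 falls short of 11488.5 but (91/6)⁴ = 68574961/1296 reaches it, so n = 4.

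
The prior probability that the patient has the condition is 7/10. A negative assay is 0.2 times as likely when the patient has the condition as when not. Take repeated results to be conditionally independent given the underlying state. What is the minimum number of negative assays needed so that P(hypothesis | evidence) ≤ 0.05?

Prior odds: 0.7 ÷ 0.3 = 7/3.
Likelihood ratio per negative assay = 0.2.
Target odds: 0.05 ÷ 0.95 = 1/19.
Require 0.2ⁿ ≤ 1/19 ÷ (7/3) = 3/133.
0.2² = 0.04 is still above 3/133 but 0.2³ = 0.008 is at or below it, so n = 3.

3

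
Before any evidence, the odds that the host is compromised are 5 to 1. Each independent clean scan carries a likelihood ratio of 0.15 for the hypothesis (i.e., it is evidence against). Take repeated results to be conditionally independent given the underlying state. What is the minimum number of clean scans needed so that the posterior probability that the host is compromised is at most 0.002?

Prior odds = 5.
Likelihood ratio per clean scan = 0.15.
Target posterior odds = 0.002/0.998 = 1/499.
Need 5 × 0.15ⁿ ≤ 1/499, i.e. 0.15ⁿ ≤ 1/2495.
0.15⁴ = 81/160000 is still above 1/2495 but 0.15⁵ = 243/3200000 is at or below it, so n = 5.

5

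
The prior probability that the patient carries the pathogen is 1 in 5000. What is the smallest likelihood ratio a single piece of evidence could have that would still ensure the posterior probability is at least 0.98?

Prior odds = 0.0002/0.9998 = 1/4999.
Target odds = 0.98/0.02 = 49.
Required Bayes factor = 49 ÷ (1/4999) = 244951.

244951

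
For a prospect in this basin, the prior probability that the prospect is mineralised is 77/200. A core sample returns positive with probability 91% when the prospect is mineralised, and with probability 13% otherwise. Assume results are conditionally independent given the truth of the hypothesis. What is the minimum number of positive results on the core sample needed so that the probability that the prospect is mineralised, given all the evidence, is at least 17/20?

Prior odds: 0.385 ÷ 0.615 = 77/123.
Likelihood ratio of a positive result = 0.91/0.13 = 7.
Target posterior odds = 0.85/0.15 = 17/3.
Need (77/123) × 7ⁿ ≥ 17/3, i.e. 7ⁿ ≥ 697/77.
7¹ = 7 falls short of 697/77 but 7² = 49 reaches it, so n = 2.

2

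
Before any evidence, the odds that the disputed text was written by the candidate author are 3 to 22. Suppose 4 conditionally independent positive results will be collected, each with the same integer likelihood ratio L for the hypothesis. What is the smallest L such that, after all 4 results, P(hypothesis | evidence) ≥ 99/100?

Prior odds = 3/22.
Target odds = 0.99/0.01 = 99.
Need L⁴ ≥ 99 ÷ (3/22) = 726.
5⁴ = 625 < 726 ≤ 1296 = 6⁴, so L = 6.

6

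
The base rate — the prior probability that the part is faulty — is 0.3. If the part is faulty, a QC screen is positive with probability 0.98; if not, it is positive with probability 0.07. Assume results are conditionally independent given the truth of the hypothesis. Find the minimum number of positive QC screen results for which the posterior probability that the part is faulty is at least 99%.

Prior odds: 0.3 ÷ 0.7 = 3/7.
Likelihood ratio of a positive = 0.98/0.07 = 14.
Target posterior odds = 0.99/0.01 = 99.
Need (3/7) × 14ⁿ ≥ 99, i.e. 14ⁿ ≥ 231.
14² = 196 falls short of 231 but 14³ = 2744 reaches it, so n = 3.

3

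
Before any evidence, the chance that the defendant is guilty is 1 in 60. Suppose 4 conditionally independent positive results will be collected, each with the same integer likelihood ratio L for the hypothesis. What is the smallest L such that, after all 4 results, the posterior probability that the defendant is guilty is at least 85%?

5

Prior odds = (1/60)/(59/60) = 1/59.
Target odds = 0.85/0.15 = 17/3.
Need L⁴ ≥ 17/3 ÷ (1/59) = 1003/3.
4⁴ = 256 < 1003/3 ≤ 625 = 5⁴, so L = 5.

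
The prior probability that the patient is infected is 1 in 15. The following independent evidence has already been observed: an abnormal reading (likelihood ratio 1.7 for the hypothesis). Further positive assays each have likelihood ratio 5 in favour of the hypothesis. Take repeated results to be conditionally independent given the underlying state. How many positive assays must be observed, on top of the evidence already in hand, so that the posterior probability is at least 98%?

4

Prior odds = (1/15)/(14/15) = 1/14.
Bayes factor of the evidence already in hand = 1.7.
Odds after that evidence = (1/14) × 1.7 = 17/140.
Target odds = 0.98/0.02 = 49.
Need 5ⁿ ≥ 49 ÷ (17/140) = 6860/17.
5³ = 125 falls short of 6860/17 but 5⁴ = 625 reaches it, so n = 4.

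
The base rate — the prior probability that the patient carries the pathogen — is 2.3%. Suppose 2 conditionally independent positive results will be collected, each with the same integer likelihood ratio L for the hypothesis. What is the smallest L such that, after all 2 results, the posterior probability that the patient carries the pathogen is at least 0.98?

Prior odds = 0.023/0.977 = 23/977.
Target odds = 0.98/0.02 = 49.
Need L² ≥ 49 ÷ (23/977) = 47873/23.
45² = 2025 < 47873/23 ≤ 2116 = 46², so L = 46.

46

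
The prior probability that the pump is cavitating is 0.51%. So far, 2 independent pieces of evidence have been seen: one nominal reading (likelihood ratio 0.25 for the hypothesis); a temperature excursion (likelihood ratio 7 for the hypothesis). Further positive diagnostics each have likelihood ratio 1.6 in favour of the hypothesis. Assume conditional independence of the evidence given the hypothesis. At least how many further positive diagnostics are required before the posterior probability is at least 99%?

Prior odds = 0.0051/0.9949 = 51/9949.
Combined Bayes factor of the evidence already in hand = 0.25 × 7 = 1.75.
Odds after that evidence = (51/9949) × 1.75 = 357/39796.
Target odds = 0.99/0.01 = 99.
Need 1.6ⁿ ≥ 99 ÷ (357/39796) = 1313268/119.
1.6¹⁹ ≈7555.79 falls short of 1313268/119 but 1.6²⁰ ≈12089.3 reaches it, so n = 20.

20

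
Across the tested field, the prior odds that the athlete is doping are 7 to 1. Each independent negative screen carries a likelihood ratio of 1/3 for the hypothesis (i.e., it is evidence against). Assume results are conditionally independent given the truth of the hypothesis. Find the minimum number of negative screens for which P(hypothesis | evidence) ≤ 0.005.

Prior odds = 7.
Likelihood ratio per negative screen = 1/3.
Target odds: 0.005 ÷ 0.995 = 1/199.
Require (1/3)ⁿ ≤ 1/199 ÷ 7 = 1/1393.
(1/3)⁶ = 1/729 is still above 1/1393 but (1/3)⁷ = 1/2187 is at or below it, so n = 7.

7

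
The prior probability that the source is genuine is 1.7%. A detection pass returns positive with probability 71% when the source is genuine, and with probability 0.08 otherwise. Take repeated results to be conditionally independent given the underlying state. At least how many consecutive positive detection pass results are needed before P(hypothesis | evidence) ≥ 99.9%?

6

Prior odds = 0.017/0.983 = 17/983.
Likelihood ratio of a positive result = 0.71/0.08 = 8.875.
Target odds: 0.999 ÷ 0.001 = 999.
Need (17/983) × 8.875ⁿ ≥ 999, i.e. 8.875ⁿ ≥ 982017/17.
8.875⁵ ≈55060.7 falls short of 982017/17 but 8.875⁶ ≈488664 reaches it, so n = 6.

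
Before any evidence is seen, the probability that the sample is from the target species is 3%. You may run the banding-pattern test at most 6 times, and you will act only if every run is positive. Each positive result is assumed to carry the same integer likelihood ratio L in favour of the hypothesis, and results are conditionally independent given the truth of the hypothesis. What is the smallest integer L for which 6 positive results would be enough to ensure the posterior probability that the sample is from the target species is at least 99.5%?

Prior odds = 0.03/0.97 = 3/97.
Target odds = 0.995/0.005 = 199.
Need L⁶ ≥ 199 ÷ (3/97) = 19303/3.
4⁶ = 4096 < 19303/3 ≤ 15625 = 5⁶, so L = 5.

5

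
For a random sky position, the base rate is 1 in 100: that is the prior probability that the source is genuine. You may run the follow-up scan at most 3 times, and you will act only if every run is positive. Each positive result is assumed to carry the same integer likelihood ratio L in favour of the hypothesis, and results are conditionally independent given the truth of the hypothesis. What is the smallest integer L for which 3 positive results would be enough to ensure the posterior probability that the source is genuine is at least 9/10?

Prior odds = 0.01/0.99 = 1/99.
Target odds = 0.9/0.1 = 9.
Need L³ ≥ 9 ÷ (1/99) = 891.
9³ = 729 < 891 ≤ 1000 = 10³, so L = 10.

10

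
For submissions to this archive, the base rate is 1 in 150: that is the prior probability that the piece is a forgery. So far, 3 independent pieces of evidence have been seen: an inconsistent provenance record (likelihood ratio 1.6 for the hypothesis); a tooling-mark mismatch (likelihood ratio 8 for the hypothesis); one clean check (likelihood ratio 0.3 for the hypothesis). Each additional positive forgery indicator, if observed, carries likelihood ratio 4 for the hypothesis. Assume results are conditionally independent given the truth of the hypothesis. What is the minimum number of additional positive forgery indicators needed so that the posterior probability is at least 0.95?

5

Prior odds = (1/150)/(149/150) = 1/149.
Combined Bayes factor of the evidence already in hand = 1.6 × 8 × 0.3 = 3.84.
Odds after that evidence = (1/149) × 3.84 = 96/3725.
Target odds = 0.95/0.05 = 19.
Need 4ⁿ ≥ 19 ÷ (96/3725) = 70775/96.
4⁴ = 256 falls short of 70775/96 but 4⁵ = 1024 reaches it, so n = 5.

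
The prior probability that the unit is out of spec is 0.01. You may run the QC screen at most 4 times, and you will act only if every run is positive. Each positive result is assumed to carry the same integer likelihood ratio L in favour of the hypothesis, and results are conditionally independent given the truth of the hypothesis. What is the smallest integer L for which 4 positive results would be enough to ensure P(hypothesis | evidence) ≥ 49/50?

Prior odds = 0.01/0.99 = 1/99.
Target odds = 0.98/0.02 = 49.
Need L⁴ ≥ 49 ÷ (1/99) = 4851.
8⁴ = 4096 < 4851 ≤ 6561 = 9⁴, so L = 9.

9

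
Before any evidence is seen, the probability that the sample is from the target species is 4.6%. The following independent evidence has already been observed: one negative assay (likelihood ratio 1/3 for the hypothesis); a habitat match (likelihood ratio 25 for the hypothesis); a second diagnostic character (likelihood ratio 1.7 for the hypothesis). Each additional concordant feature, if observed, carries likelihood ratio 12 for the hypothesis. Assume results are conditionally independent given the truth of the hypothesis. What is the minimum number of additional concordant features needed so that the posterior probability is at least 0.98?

2

Prior odds = 0.046/0.954 = 23/477.
Combined Bayes factor of the evidence already in hand = (1/3) × 25 × 1.7 = 85/6.
Odds after that evidence = (23/477) × 85/6 = 1955/2862.
Target odds = 0.98/0.02 = 49.
Need 12ⁿ ≥ 49 ÷ (1955/2862) = 140238/1955.
12¹ = 12 falls short of 140238/1955 but 12² = 144 reaches it, so n = 2.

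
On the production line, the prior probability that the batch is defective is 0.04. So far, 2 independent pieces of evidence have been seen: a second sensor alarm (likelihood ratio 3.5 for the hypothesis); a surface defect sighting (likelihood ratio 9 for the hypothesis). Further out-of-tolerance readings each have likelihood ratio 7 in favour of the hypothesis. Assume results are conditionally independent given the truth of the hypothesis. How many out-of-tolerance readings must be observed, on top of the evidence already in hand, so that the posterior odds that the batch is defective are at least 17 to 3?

Prior odds = 0.04/0.96 = 1/24.
Combined Bayes factor of the evidence already in hand = 3.5 × 9 = 31.5.
Odds after that evidence = (1/24) × 31.5 = 1.3125.
Target odds = 17/3.
Need 7ⁿ ≥ 17/3 ÷ 1.3125 = 272/63.
7¹ = 7, which meets the required 272/63; so n = 1.

1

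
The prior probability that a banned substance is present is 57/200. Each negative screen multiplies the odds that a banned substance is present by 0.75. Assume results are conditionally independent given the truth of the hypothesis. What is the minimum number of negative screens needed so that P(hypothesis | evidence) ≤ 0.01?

13

Prior odds: 0.285 ÷ 0.715 = 57/143.
Likelihood ratio per negative screen = 0.75.
Target odds: 0.01 ÷ 0.99 = 1/99.
Require 0.75ⁿ ≤ 1/99 ÷ (57/143) = 13/513.
0.75¹² = 531441/16777216 is still above 13/513 but 0.75¹³ = 1594323/67108864 is at or below it, so n = 13.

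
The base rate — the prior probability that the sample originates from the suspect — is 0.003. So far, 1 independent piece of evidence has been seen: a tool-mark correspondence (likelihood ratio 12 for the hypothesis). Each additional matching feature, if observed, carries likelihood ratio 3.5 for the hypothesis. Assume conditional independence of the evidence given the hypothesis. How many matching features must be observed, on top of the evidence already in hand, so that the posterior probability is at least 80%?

Prior odds = 0.003/0.997 = 3/997.
Bayes factor of the evidence already in hand = 12.
Odds after that evidence = (3/997) × 12 = 36/997.
Target odds = 0.8/0.2 = 4.
Need 3.5ⁿ ≥ 4 ÷ (36/997) = 997/9.
3.5³ = 42.875 falls short of 997/9 but 3.5⁴ = 150.0625 reaches it, so n = 4.

4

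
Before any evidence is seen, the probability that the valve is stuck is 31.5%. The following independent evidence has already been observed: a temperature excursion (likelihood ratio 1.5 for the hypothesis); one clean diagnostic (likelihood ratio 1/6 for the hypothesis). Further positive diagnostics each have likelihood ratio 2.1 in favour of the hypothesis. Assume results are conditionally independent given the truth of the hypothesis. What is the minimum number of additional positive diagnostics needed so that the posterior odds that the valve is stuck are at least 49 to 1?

Prior odds = 0.315/0.685 = 63/137.
Combined Bayes factor of the evidence already in hand = 1.5 × (1/6) = 0.25.
Odds after that evidence = (63/137) × 0.25 = 63/548.
Target odds = 49.
Need 2.1ⁿ ≥ 49 ÷ (63/548) = 3836/9.
2.1⁸ ≈378.229 falls short of 3836/9 but 2.1⁹ ≈794.28 reaches it, so n = 9.

9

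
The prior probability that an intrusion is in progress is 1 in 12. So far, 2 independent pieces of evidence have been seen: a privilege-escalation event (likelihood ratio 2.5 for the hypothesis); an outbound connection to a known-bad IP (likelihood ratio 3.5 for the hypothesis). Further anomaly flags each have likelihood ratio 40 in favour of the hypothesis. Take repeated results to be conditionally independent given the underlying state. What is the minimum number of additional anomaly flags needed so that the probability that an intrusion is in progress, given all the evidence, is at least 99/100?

2

Prior odds = (1/12)/(11/12) = 1/11.
Combined Bayes factor of the evidence already in hand = 2.5 × 3.5 = 8.75.
Odds after that evidence = (1/11) × 8.75 = 35/44.
Target odds = 0.99/0.01 = 99.
Need 40ⁿ ≥ 99 ÷ (35/44) = 4356/35.
40¹ = 40 falls short of 4356/35 but 40² = 1600 reaches it, so n = 2.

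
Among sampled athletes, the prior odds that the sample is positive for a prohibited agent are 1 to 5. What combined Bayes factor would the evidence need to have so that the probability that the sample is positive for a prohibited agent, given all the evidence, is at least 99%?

495

Prior odds = 0.2.
Target odds = 0.99/0.01 = 99.
Required Bayes factor = 99 ÷ 0.2 = 495.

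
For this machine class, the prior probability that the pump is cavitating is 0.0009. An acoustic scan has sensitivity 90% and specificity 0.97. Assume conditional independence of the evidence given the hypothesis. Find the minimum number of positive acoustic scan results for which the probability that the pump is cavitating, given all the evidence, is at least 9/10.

Prior odds: 0.0009 ÷ 0.9991 = 9/9991.
False-positive rate = 1 − 0.97 = 0.03; likelihood ratio of a positive = 0.9/0.03 = 30.
Target odds: 0.9 ÷ 0.1 = 9.
Require 30ⁿ ≥ 9 ÷ (9/9991) = 9991.
30² = 900 falls short of 9991 but 30³ = 27000 reaches it, so n = 3.

3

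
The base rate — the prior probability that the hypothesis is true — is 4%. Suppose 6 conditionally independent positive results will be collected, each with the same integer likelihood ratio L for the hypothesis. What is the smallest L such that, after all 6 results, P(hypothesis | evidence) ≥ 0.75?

Prior odds = 0.04/0.96 = 1/24.
Target odds = 0.75/0.25 = 3.
Need L⁶ ≥ 3 ÷ (1/24) = 72.
2⁶ = 64 < 72 ≤ 729 = 3⁶, so L = 3.

3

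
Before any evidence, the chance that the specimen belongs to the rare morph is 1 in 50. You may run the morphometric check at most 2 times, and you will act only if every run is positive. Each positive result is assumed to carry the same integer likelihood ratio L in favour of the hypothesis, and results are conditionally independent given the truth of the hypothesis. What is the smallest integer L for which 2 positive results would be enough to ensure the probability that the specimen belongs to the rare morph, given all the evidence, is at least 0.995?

Prior odds = 0.02/0.98 = 1/49.
Target odds = 0.995/0.005 = 199.
Need L² ≥ 199 ÷ (1/49) = 9751.
98² = 9604 < 9751 ≤ 9801 = 99², so L = 99.

99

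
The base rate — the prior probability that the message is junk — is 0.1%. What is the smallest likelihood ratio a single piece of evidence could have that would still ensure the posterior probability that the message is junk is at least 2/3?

1998

Prior odds = 0.001/0.999 = 1/999.
Target odds = (2/3)/(1/3) = 2.
Required Bayes factor = 2 ÷ (1/999) = 1998.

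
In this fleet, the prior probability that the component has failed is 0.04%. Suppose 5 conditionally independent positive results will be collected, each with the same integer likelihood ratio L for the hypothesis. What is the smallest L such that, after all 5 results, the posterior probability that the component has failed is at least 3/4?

Prior odds = 0.0004/0.9996 = 1/2499.
Target odds = 0.75/0.25 = 3.
Need L⁵ ≥ 3 ÷ (1/2499) = 7497.
5⁵ = 3125 < 7497 ≤ 7776 = 6⁵, so L = 6.

6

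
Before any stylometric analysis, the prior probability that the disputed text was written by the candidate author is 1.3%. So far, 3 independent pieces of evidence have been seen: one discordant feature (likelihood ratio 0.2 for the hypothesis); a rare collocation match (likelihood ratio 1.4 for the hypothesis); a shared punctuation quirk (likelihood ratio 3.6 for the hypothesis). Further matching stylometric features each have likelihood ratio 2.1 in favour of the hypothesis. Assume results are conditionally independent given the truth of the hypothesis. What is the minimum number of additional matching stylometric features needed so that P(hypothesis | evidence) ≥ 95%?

10

Prior odds = 0.013/0.987 = 13/987.
Combined Bayes factor of the evidence already in hand = 0.2 × 1.4 × 3.6 = 1.008.
Odds after that evidence = (13/987) × 1.008 = 78/5875.
Target odds = 0.95/0.05 = 19.
Need 2.1ⁿ ≥ 19 ÷ (78/5875) = 111625/78.
2.1⁹ ≈794.28 falls short of 111625/78 but 2.1¹⁰ ≈1667.99 reaches it, so n = 10.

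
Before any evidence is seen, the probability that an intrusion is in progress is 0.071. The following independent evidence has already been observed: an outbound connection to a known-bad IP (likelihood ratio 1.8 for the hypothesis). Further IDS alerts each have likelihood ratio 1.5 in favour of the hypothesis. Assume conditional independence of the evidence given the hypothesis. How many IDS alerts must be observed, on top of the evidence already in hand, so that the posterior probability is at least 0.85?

Prior odds = 0.071/0.929 = 71/929.
Bayes factor of the evidence already in hand = 1.8.
Odds after that evidence = (71/929) × 1.8 = 639/4645.
Target odds = 0.85/0.15 = 17/3.
Need 1.5ⁿ ≥ 17/3 ÷ (639/4645) = 78965/1917.
1.5⁹ = 19683/512 falls short of 78965/1917 but 1.5¹⁰ = 59049/1024 reaches it, so n = 10.

10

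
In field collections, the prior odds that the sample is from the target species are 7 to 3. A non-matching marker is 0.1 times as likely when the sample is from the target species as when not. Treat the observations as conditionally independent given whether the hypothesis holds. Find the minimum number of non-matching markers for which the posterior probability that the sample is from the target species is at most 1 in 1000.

Prior odds = 7/3.
Likelihood ratio per non-matching marker = 0.1.
Target posterior odds = 0.001/0.999 = 1/999.
Require 0.1ⁿ ≤ 1/999 ÷ (7/3) = 1/2331.
0.1³ = 0.001 is still above 1/2331 but 0.1⁴ = 0.0001 is at or below it, so n = 4.

4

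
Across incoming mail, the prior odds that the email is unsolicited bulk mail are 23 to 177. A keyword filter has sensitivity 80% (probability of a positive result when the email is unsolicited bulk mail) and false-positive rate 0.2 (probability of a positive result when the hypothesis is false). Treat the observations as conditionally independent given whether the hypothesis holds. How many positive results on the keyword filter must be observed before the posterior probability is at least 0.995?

Prior odds = 23/177.
Likelihood ratio of a positive result = 0.8/0.2 = 4.
Target posterior odds = 0.995/0.005 = 199.
Need (23/177) × 4ⁿ ≥ 199, i.e. 4ⁿ ≥ 35223/23.
4⁵ = 1024 falls short of 35223/23 but 4⁶ = 4096 reaches it, so n = 6.

6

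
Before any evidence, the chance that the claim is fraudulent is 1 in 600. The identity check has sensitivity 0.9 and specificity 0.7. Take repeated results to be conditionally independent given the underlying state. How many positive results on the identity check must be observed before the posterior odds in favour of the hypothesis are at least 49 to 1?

10

Prior odds: (1/600) ÷ (599/600) = 1/599.
False-positive rate = 1 − 0.7 = 0.3; likelihood ratio of a positive = 0.9/0.3 = 3.
Target odds = 49.
Need (1/599) × 3ⁿ ≥ 49, i.e. 3ⁿ ≥ 29351.
3⁹ = 19683 falls short of 29351 but 3¹⁰ = 59049 reaches it, so n = 10.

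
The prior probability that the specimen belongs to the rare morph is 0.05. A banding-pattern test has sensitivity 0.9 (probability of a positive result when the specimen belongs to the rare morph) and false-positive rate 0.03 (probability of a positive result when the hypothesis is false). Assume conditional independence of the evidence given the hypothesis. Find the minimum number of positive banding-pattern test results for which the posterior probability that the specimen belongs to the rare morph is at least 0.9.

Prior odds: 0.05 ÷ 0.95 = 1/19.
Likelihood ratio of a positive result = 0.9/0.03 = 30.
Target posterior odds = 0.9/0.1 = 9.
Need (1/19) × 30ⁿ ≥ 9, i.e. 30ⁿ ≥ 171.
30¹ = 30 falls short of 171 but 30² = 900 reaches it, so n = 2.

2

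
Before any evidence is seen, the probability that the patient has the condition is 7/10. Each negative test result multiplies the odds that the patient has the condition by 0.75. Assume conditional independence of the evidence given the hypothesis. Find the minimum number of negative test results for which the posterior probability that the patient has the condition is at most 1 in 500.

25

Prior odds = 0.7/0.3 = 7/3.
Likelihood ratio per negative test result = 0.75.
Target posterior odds = 0.002/0.998 = 1/499.
Require 0.75ⁿ ≤ 1/499 ÷ (7/3) = 3/3493.
0.75²⁴ ≈0.00100339 is still above 3/3493 but 0.75²⁵ ≈0.000752543 is at or below it, so n = 25.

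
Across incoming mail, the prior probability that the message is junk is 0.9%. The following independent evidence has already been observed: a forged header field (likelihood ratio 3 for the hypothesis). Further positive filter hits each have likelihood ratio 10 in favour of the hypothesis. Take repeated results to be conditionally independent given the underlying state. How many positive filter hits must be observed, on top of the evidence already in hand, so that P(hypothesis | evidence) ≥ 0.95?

Prior odds = 0.009/0.991 = 9/991.
Bayes factor of the evidence already in hand = 3.
Odds after that evidence = (9/991) × 3 = 27/991.
Target odds = 0.95/0.05 = 19.
Need 10ⁿ ≥ 19 ÷ (27/991) = 18829/27.
10² = 100 falls short of 18829/27 but 10³ = 1000 reaches it, so n = 3.

3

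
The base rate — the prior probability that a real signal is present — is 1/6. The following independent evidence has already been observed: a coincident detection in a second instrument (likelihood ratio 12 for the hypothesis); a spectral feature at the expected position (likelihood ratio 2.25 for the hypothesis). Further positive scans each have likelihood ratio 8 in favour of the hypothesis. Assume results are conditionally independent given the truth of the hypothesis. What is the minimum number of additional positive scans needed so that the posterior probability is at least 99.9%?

3

Prior odds = (1/6)/(5/6) = 0.2.
Combined Bayes factor of the evidence already in hand = 12 × 2.25 = 27.
Odds after that evidence = 0.2 × 27 = 5.4.
Target odds = 0.999/0.001 = 999.
Need 8ⁿ ≥ 999 ÷ 5.4 = 185.
8² = 64 falls short of 185 but 8³ = 512 reaches it, so n = 3.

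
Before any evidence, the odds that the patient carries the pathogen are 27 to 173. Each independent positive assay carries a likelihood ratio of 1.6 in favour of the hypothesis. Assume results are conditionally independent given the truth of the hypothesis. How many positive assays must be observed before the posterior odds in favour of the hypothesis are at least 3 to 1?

7

Prior odds = 27/173.
Likelihood ratio per positive assay = 1.6.
Target odds = 3.
Require 1.6ⁿ ≥ 3 ÷ (27/173) = 173/9.
1.6⁶ = 262144/15625 falls short of 173/9 but 1.6⁷ = 2097152/78125 reaches it, so n = 7.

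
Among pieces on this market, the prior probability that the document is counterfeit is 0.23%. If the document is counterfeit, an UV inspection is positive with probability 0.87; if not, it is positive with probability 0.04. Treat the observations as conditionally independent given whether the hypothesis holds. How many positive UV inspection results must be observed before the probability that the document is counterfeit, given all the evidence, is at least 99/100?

4

Prior odds: 0.0023 ÷ 0.9977 = 23/9977.
Likelihood ratio of a positive = 0.87/0.04 = 21.75.
Target posterior odds = 0.99/0.01 = 99.
Need (23/9977) × 21.75ⁿ ≥ 99, i.e. 21.75ⁿ ≥ 987723/23.
21.75³ = 658503/64 falls short of 987723/23 but 21.75⁴ = 57289761/256 reaches it, so n = 4.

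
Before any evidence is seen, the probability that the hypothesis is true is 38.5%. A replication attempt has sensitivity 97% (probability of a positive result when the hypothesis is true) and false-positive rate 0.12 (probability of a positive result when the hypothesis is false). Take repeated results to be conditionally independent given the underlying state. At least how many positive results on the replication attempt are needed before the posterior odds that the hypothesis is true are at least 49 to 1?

3

Prior odds = 0.385/0.615 = 77/123.
Likelihood ratio of a positive result = 0.97/0.12 = 97/12.
Target odds = 49.
Require (97/12)ⁿ ≥ 49 ÷ (77/123) = 861/11.
(97/12)² = 9409/144 falls short of 861/11 but (97/12)³ = 912673/1728 reaches it, so n = 3.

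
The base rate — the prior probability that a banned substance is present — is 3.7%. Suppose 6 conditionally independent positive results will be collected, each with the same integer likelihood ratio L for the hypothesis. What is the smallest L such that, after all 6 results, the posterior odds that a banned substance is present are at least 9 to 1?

Prior odds = 0.037/0.963 = 37/963.
Target odds = 9.
Need L⁶ ≥ 9 ÷ (37/963) = 8667/37.
2⁶ = 64 < 8667/37 ≤ 729 = 3⁶, so L = 3.

3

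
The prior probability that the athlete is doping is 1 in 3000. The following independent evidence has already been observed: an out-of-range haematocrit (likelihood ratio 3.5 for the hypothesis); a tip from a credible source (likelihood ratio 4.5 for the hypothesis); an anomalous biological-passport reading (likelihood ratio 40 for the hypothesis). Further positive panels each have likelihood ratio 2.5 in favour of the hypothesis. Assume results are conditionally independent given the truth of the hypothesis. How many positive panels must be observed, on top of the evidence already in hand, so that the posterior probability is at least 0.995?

8

Prior odds = (1/3000)/(2999/3000) = 1/2999.
Combined Bayes factor of the evidence already in hand = 3.5 × 4.5 × 40 = 630.
Odds after that evidence = (1/2999) × 630 = 630/2999.
Target odds = 0.995/0.005 = 199.
Need 2.5ⁿ ≥ 199 ÷ (630/2999) = 596801/630.
2.5⁷ = 610.3515625 falls short of 596801/630 but 2.5⁸ = 390625/256 reaches it, so n = 8.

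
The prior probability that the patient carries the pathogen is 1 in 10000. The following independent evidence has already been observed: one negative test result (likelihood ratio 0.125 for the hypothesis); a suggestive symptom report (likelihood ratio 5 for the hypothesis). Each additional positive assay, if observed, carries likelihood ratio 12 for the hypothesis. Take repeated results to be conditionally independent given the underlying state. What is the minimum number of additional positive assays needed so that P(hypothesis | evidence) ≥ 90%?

Prior odds = 0.0001/0.9999 = 1/9999.
Combined Bayes factor of the evidence already in hand = 0.125 × 5 = 0.625.
Odds after that evidence = (1/9999) × 0.625 = 5/79992.
Target odds = 0.9/0.1 = 9.
Need 12ⁿ ≥ 9 ÷ (5/79992) = 143985.6.
12⁴ = 20736 falls short of 143985.6 but 12⁵ = 248832 reaches it, so n = 5.

5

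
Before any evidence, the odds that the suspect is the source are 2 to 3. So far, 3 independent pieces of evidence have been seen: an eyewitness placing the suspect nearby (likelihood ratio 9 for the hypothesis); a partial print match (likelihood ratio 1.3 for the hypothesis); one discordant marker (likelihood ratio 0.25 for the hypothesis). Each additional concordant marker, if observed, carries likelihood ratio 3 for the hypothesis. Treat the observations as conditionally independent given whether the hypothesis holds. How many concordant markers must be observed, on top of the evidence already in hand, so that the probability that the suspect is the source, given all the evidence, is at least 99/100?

4

Prior odds = 2/3.
Combined Bayes factor of the evidence already in hand = 9 × 1.3 × 0.25 = 2.925.
Odds after that evidence = (2/3) × 2.925 = 1.95.
Target odds = 0.99/0.01 = 99.
Need 3ⁿ ≥ 99 ÷ 1.95 = 660/13.
3³ = 27 falls short of 660/13 but 3⁴ = 81 reaches it, so n = 4.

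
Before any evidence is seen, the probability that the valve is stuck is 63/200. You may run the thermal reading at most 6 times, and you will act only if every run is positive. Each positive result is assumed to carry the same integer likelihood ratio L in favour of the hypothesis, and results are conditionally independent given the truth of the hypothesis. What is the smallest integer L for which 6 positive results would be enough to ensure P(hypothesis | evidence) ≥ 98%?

Prior odds = 0.315/0.685 = 63/137.
Target odds = 0.98/0.02 = 49.
Need L⁶ ≥ 49 ÷ (63/137) = 959/9.
2⁶ = 64 < 959/9 ≤ 729 = 3⁶, so L = 3.

3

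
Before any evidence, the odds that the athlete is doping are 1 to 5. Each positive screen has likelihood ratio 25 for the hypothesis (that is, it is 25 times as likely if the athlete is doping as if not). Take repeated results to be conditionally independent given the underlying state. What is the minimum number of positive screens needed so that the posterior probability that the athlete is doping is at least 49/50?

2

Prior odds = 0.2.
Likelihood ratio per positive screen = 25.
Target odds: 0.98 ÷ 0.02 = 49.
Require 25ⁿ ≥ 49 ÷ 0.2 = 245.
25¹ = 25 falls short of 245 but 25² = 625 reaches it, so n = 2.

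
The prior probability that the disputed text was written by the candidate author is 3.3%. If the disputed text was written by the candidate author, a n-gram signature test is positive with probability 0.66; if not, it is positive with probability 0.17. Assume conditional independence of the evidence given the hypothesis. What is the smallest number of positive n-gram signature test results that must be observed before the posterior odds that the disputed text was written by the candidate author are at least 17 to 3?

4

Prior odds: 0.033 ÷ 0.967 = 33/967.
Likelihood ratio of a positive = 0.66/0.17 = 66/17.
Target odds = 17/3.
Require (66/17)ⁿ ≥ 17/3 ÷ (33/967) = 16439/99.
(66/17)³ = 287496/4913 falls short of 16439/99 but (66/17)⁴ = 18974736/83521 reaches it, so n = 4.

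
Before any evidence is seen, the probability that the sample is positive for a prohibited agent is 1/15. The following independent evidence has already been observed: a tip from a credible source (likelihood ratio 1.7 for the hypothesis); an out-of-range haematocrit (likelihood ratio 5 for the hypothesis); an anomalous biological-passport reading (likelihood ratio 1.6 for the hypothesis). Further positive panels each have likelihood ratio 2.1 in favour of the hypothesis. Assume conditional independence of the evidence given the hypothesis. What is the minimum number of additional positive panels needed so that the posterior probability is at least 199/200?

Prior odds = (1/15)/(14/15) = 1/14.
Combined Bayes factor of the evidence already in hand = 1.7 × 5 × 1.6 = 13.6.
Odds after that evidence = (1/14) × 13.6 = 34/35.
Target odds = 0.995/0.005 = 199.
Need 2.1ⁿ ≥ 199 ÷ (34/35) = 6965/34.
2.1⁷ ≈180.109 falls short of 6965/34 but 2.1⁸ ≈378.229 reaches it, so n = 8.

8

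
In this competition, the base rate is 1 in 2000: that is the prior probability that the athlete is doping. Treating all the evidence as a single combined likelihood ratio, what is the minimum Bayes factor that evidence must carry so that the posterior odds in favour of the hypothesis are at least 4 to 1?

7996

Prior odds = 0.0005/0.9995 = 1/1999.
Target odds = 4.
Required Bayes factor = 4 ÷ (1/1999) = 7996.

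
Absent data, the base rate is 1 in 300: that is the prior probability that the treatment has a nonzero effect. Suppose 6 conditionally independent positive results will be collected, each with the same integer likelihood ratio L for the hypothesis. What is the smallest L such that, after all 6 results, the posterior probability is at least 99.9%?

9

Prior odds = (1/300)/(299/300) = 1/299.
Target odds = 0.999/0.001 = 999.
Need L⁶ ≥ 999 ÷ (1/299) = 298701.
8⁶ = 262144 < 298701 ≤ 531441 = 9⁶, so L = 9.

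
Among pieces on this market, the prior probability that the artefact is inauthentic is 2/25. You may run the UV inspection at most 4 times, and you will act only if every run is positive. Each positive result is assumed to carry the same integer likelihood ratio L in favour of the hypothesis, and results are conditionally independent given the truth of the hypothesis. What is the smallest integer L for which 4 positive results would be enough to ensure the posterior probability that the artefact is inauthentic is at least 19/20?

Prior odds = 0.08/0.92 = 2/23.
Target odds = 0.95/0.05 = 19.
Need L⁴ ≥ 19 ÷ (2/23) = 218.5.
3⁴ = 81 < 218.5 ≤ 256 = 4⁴, so L = 4.

4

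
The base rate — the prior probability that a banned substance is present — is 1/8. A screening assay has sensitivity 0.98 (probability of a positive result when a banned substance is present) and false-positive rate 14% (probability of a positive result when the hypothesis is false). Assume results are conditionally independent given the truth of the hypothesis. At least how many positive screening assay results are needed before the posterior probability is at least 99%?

Prior odds = 0.125/0.875 = 1/7.
Likelihood ratio of a positive result = 0.98/0.14 = 7.
Target odds: 0.99 ÷ 0.01 = 99.
Require 7ⁿ ≥ 99 ÷ (1/7) = 693.
7³ = 343 falls short of 693 but 7⁴ = 2401 reaches it, so n = 4.

4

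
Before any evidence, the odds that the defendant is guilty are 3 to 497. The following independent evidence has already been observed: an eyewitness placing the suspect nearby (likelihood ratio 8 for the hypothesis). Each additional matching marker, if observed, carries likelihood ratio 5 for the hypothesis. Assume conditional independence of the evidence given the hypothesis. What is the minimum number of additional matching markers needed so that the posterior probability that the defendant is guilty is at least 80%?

Prior odds = 3/497.
Bayes factor of the evidence already in hand = 8.
Odds after that evidence = (3/497) × 8 = 24/497.
Target odds = 0.8/0.2 = 4.
Need 5ⁿ ≥ 4 ÷ (24/497) = 497/6.
5² = 25 falls short of 497/6 but 5³ = 125 reaches it, so n = 3.

3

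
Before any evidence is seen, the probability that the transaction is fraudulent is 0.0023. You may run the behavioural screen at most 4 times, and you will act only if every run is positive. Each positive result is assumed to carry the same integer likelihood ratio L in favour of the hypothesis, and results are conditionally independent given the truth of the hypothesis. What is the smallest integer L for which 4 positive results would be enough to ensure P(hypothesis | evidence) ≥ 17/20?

Prior odds = 0.0023/0.9977 = 23/9977.
Target odds = 0.85/0.15 = 17/3.
Need L⁴ ≥ 17/3 ÷ (23/9977) = 169609/69.
7⁴ = 2401 < 169609/69 ≤ 4096 = 8⁴, so L = 8.

8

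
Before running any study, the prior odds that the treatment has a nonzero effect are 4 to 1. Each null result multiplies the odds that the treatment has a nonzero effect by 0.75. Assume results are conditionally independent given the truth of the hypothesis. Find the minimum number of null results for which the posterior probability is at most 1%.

Prior odds = 4.
Likelihood ratio per null result = 0.75.
Target odds: 0.01 ÷ 0.99 = 1/99.
Need 4 × 0.75ⁿ ≤ 1/99, i.e. 0.75ⁿ ≤ 1/396.
0.75²⁰ ≈0.00317121 is still above 1/396 but 0.75²¹ ≈0.00237841 is at or below it, so n = 21.

21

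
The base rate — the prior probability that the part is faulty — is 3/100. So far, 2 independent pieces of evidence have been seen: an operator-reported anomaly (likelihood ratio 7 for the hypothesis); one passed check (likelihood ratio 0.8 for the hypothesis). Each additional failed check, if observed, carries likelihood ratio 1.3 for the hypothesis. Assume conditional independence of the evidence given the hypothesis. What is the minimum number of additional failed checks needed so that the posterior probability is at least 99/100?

25

Prior odds = 0.03/0.97 = 3/97.
Combined Bayes factor of the evidence already in hand = 7 × 0.8 = 5.6.
Odds after that evidence = (3/97) × 5.6 = 84/485.
Target odds = 0.99/0.01 = 99.
Need 1.3ⁿ ≥ 99 ÷ (84/485) = 16005/28.
1.3²⁴ ≈542.801 falls short of 16005/28 but 1.3²⁵ ≈705.641 reaches it, so n = 25.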